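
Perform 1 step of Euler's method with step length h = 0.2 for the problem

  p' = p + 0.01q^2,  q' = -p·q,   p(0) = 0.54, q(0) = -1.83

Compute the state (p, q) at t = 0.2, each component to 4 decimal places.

0.6547, -1.6324

Euler on (p,q): p_{n+1} = p_n + h·p', q_{n+1} = q_n + h·q'.
0.000000: (0.540000, -1.830000); f=(0.573489, 0.988200) → (0.654698, -1.632360)
(p(0.2), q(0.2)) ≈ (0.6547, -1.6324)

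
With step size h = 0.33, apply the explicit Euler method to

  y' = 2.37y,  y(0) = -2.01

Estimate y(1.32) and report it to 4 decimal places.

Euler: y_{n+1} = y_n + h·f(t_n, y_n).
t=0.000000, y=-2.010000: f=-4.763700 → y ← -2.010000 + 0.33·(-4.763700) = -3.582021
t=0.330000, y=-3.582021: f=-8.489390 → y ← -3.582021 + 0.33·(-8.489390) = -6.383520
t=0.660000, y=-6.383520: f=-15.128942 → y ← -6.383520 + 0.33·(-15.128942) = -11.376070
t=0.990000, y=-11.376070: f=-26.961287 → y ← -11.376070 + 0.33·(-26.961287) = -20.273295
y(1.32) ≈ -20.2733

-20.2733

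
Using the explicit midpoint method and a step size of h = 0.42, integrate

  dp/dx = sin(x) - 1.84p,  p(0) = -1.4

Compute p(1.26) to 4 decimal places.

Midpoint: k1 = f(x_n, p_n); k2 = f(x_n + h/2, p_n + (h/2)·k1); p_{n+1} = p_n + h·k2.
x=0.000000, p=-1.400000:
  k1 = f(0.000000, -1.400000) = 2.576000
  k2 = f(0.210000, -0.859040) = 1.789093
  p ← -1.400000 + 0.42·1.789093 = -0.648581
x=0.420000, p=-0.648581:
  k1 = f(0.420000, -0.648581) = 1.601149
  k2 = f(0.630000, -0.312339) = 1.163849
  p ← -0.648581 + 0.42·1.163849 = -0.159764
x=0.840000, p=-0.159764:
  k1 = f(0.840000, -0.159764) = 1.038609
  k2 = f(1.050000, 0.058344) = 0.760071
  p ← -0.159764 + 0.42·0.760071 = 0.159466
p(1.26) ≈ 0.1595

0.1595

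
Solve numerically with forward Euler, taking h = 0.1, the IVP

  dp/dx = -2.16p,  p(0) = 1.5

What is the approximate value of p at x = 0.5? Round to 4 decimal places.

0.4443

Euler: p_{n+1} = p_n + h·f(x_n, p_n).
x=0.000000, p=1.500000: f=-3.240000 → p ← 1.500000 + 0.1·(-3.240000) = 1.176000
x=0.100000, p=1.176000: f=-2.540160 → p ← 1.176000 + 0.1·(-2.540160) = 0.921984
x=0.200000, p=0.921984: f=-1.991485 → p ← 0.921984 + 0.1·(-1.991485) = 0.722835
x=0.300000, p=0.722835: f=-1.561325 → p ← 0.722835 + 0.1·(-1.561325) = 0.566703
x=0.400000, p=0.566703: f=-1.224078 → p ← 0.566703 + 0.1·(-1.224078) = 0.444295
p(0.5) ≈ 0.4443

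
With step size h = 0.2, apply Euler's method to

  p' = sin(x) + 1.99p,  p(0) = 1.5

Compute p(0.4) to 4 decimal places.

2.9713

Euler: p_{n+1} = p_n + h·f(x_n, p_n).
x=0.000000, p=1.500000: f=2.985000 → p ← 1.500000 + 0.2·2.985000 = 2.097000
x=0.200000, p=2.097000: f=4.371699 → p ← 2.097000 + 0.2·4.371699 = 2.971340
p(0.4) ≈ 2.9713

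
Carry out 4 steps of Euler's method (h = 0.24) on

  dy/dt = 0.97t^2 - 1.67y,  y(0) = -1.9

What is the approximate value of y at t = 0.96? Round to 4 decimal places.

Euler: y_{n+1} = y_n + h·f(t_n, y_n).
t=0.000000, y=-1.900000: f=3.173000 → y ← -1.900000 + 0.24·3.173000 = -1.138480
t=0.240000, y=-1.138480: f=1.957134 → y ← -1.138480 + 0.24·1.957134 = -0.668768
t=0.480000, y=-0.668768: f=1.340330 → y ← -0.668768 + 0.24·1.340330 = -0.347089
t=0.720000, y=-0.347089: f=1.082486 → y ← -0.347089 + 0.24·1.082486 = -0.087292
y(0.96) ≈ -0.0873

-0.0873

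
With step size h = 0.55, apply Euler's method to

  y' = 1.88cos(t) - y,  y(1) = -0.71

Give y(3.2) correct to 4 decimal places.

-1.1203

Euler: y_{n+1} = y_n + h·f(t_n, y_n).
t=1.000000, y=-0.710000: f=1.725768 → y ← -0.710000 + 0.55·1.725768 = 0.239173
t=1.550000, y=0.239173: f=-0.200078 → y ← 0.239173 + 0.55·(-0.200078) = 0.129130
t=2.100000, y=0.129130: f=-1.078240 → y ← 0.129130 + 0.55·(-1.078240) = -0.463903
t=2.650000, y=-0.463903: f=-1.193472 → y ← -0.463903 + 0.55·(-1.193472) = -1.120312
y(3.2) ≈ -1.1203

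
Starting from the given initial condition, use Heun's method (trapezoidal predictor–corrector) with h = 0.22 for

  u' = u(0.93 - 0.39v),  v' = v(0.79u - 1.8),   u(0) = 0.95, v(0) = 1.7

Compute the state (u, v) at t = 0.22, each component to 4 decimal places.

1.0244, 1.3591

Heun on (u,v): k1 = f(t_n, state_n); k2 = f(t_n + h, state_n + h·k1); state_{n+1} = state_n + (h/2)·(k1 + k2).
0.000000: (0.950000, 1.700000)
  k1 = (0.253650, -1.784150)
  predictor → (1.005803, 1.307487)
  k2 = (0.422518, -1.314568)
  → (1.024378, 1.359141)
(u(0.22), v(0.22)) ≈ (1.0244, 1.3591)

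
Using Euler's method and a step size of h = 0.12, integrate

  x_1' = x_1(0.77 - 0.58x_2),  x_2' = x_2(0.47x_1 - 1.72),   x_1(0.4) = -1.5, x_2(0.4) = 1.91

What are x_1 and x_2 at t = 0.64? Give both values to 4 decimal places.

Euler on (x_1,x_2): x_1_{n+1} = x_1_n + h·x_1', x_2_{n+1} = x_2_n + h·x_2'.
0.400000: (-1.500000, 1.910000); f=(0.506700, -4.631750) → (-1.439196, 1.354190)
0.520000: (-1.439196, 1.354190); f=(0.022207, -3.245211) → (-1.436531, 0.964765)
(x_1(0.64), x_2(0.64)) ≈ (-1.4365, 0.9648)

-1.4365, 0.9648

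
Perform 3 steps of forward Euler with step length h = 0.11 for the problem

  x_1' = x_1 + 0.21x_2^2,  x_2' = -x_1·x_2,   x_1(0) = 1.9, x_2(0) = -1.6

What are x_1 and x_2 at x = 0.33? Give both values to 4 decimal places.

Euler on (x_1,x_2): x_1_{n+1} = x_1_n + h·x_1', x_2_{n+1} = x_2_n + h·x_2'.
0.000000: (1.900000, -1.600000); f=(2.437600, 3.040000) → (2.168136, -1.265600)
0.110000: (2.168136, -1.265600); f=(2.504502, 2.743993) → (2.443631, -0.963761)
0.220000: (2.443631, -0.963761); f=(2.638687, 2.355076) → (2.733887, -0.704702)
(x_1(0.33), x_2(0.33)) ≈ (2.7339, -0.7047)

2.7339, -0.7047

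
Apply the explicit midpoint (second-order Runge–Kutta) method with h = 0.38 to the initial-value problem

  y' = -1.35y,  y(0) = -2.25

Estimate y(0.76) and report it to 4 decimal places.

Midpoint: k1 = f(t_n, y_n); k2 = f(t_n + h/2, y_n + (h/2)·k1); y_{n+1} = y_n + h·k2.
t=0.000000, y=-2.250000:
  k1 = f(0.000000, -2.250000) = 3.037500
  k2 = f(0.190000, -1.672875) = 2.258381
  y ← -2.250000 + 0.38·2.258381 = -1.391815
t=0.380000, y=-1.391815:
  k1 = f(0.380000, -1.391815) = 1.878950
  k2 = f(0.570000, -1.034815) = 1.397000
  y ← -1.391815 + 0.38·1.397000 = -0.860955
y(0.76) ≈ -0.8610

-0.8610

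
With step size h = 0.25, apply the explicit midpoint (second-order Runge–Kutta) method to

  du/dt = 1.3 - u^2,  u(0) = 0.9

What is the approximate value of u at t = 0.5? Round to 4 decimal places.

Midpoint: k1 = f(t_n, u_n); k2 = f(t_n + h/2, u_n + (h/2)·k1); u_{n+1} = u_n + h·k2.
t=0.000000, u=0.900000:
  k1 = f(0.000000, 0.900000) = 0.490000
  k2 = f(0.125000, 0.961250) = 0.375998
  u ← 0.900000 + 0.25·0.375998 = 0.994000
t=0.250000, u=0.994000:
  k1 = f(0.250000, 0.994000) = 0.311965
  k2 = f(0.375000, 1.032995) = 0.232921
  u ← 0.994000 + 0.25·0.232921 = 1.052230
u(0.5) ≈ 1.0522

1.0522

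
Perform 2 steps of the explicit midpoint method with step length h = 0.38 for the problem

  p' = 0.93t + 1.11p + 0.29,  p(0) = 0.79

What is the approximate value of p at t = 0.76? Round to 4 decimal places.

Midpoint: k1 = f(t_n, p_n); k2 = f(t_n + h/2, p_n + (h/2)·k1); p_{n+1} = p_n + h·k2.
t=0.000000, p=0.790000:
  k1 = f(0.000000, 0.790000) = 1.166900
  k2 = f(0.190000, 1.011711) = 1.589699
  p ← 0.790000 + 0.38·1.589699 = 1.394086
t=0.380000, p=1.394086:
  k1 = f(0.380000, 1.394086) = 2.190835
  k2 = f(0.570000, 1.810344) = 2.829582
  p ← 1.394086 + 0.38·2.829582 = 2.469327
p(0.76) ≈ 2.4693

2.4693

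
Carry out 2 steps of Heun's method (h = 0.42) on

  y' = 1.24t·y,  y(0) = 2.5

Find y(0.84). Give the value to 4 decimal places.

Heun: k1 = f(t_n, y_n); k2 = f(t_n + h, y_n + h·k1); y_{n+1} = y_n + (h/2)·(k1 + k2).
t=0.000000, y=2.500000:
  k1 = f(0.000000, 2.500000) = 0.000000
  k2 = f(0.420000, 2.500000) = 1.302000
  y ← 2.500000 + (0.42/2)·(0.000000 + 1.302000) = 2.773420
t=0.420000, y=2.773420:
  k1 = f(0.420000, 2.773420) = 1.444397
  k2 = f(0.840000, 3.380067) = 3.520678
  y ← 2.773420 + (0.42/2)·(1.444397 + 3.520678) = 3.816086
y(0.84) ≈ 3.8161

3.8161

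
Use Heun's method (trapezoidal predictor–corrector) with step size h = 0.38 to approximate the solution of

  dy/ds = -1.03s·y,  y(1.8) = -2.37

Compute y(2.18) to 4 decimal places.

Heun: k1 = f(s_n, y_n); k2 = f(s_n + h, y_n + h·k1); y_{n+1} = y_n + (h/2)·(k1 + k2).
s=1.800000, y=-2.370000:
  k1 = f(1.800000, -2.370000) = 4.393980
  k2 = f(2.180000, -0.700288) = 1.572426
  y ← -2.370000 + (0.38/2)·(4.393980 + 1.572426) = -1.236383
y(2.18) ≈ -1.2364

-1.2364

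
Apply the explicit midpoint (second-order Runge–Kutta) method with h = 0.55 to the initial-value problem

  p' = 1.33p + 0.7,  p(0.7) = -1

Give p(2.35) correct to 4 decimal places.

Midpoint: k1 = f(t_n, p_n); k2 = f(t_n + h/2, p_n + (h/2)·k1); p_{n+1} = p_n + h·k2.
t=0.700000, p=-1.000000:
  k1 = f(0.700000, -1.000000) = -0.630000
  k2 = f(0.975000, -1.173250) = -0.860423
  p ← -1.000000 + 0.55·(-0.860423) = -1.473232
t=1.250000, p=-1.473232:
  k1 = f(1.250000, -1.473232) = -1.259399
  k2 = f(1.525000, -1.819567) = -1.720024
  p ← -1.473232 + 0.55·(-1.720024) = -2.419246
t=1.800000, p=-2.419246:
  k1 = f(1.800000, -2.419246) = -2.517597
  k2 = f(2.075000, -3.111585) = -3.438408
  p ← -2.419246 + 0.55·(-3.438408) = -4.310370
p(2.35) ≈ -4.3104

-4.3104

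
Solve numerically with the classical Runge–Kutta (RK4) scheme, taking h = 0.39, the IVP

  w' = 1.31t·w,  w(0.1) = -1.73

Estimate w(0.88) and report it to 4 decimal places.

-2.8540

RK4: k1 = f(t_n, w_n); k2 = f(t_n + h/2, w_n + (h/2)·k1); k3 = f(t_n + h/2, w_n + (h/2)·k2); k4 = f(t_n + h, w_n + h·k3); w_{n+1} = w_n + (h/6)·(k1 + 2k2 + 2k3 + k4).
t=0.100000, w=-1.730000:
  k1 = f(0.100000, -1.730000) = -0.226630
  k2 = f(0.295000, -1.774193) = -0.685637
  k3 = f(0.295000, -1.863699) = -0.720227
  k4 = f(0.490000, -2.010888) = -1.290789
  w ← -1.730000 + (0.39/6)·(k1 + 2k2 + 2k3 + k4) = -2.011394
t=0.490000, w=-2.011394:
  k1 = f(0.490000, -2.011394) = -1.291114
  k2 = f(0.685000, -2.263162) = -2.030848
  k3 = f(0.685000, -2.407410) = -2.160289
  k4 = f(0.880000, -2.853907) = -3.289984
  w ← -2.011394 + (0.39/6)·(k1 + 2k2 + 2k3 + k4) = -2.854014
w(0.88) ≈ -2.8540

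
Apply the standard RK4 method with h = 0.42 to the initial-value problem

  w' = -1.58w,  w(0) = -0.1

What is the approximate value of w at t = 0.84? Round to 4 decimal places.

RK4: k1 = f(t_n, w_n); k2 = f(t_n + h/2, w_n + (h/2)·k1); k3 = f(t_n + h/2, w_n + (h/2)·k2); k4 = f(t_n + h, w_n + h·k3); w_{n+1} = w_n + (h/6)·(k1 + 2k2 + 2k3 + k4).
t=0.000000, w=-0.100000:
  k1 = f(0.000000, -0.100000) = 0.158000
  k2 = f(0.210000, -0.066820) = 0.105576
  k3 = f(0.210000, -0.077829) = 0.122970
  k4 = f(0.420000, -0.048353) = 0.076397
  w ← -0.100000 + (0.42/6)·(k1 + 2k2 + 2k3 + k4) = -0.051596
t=0.420000, w=-0.051596:
  k1 = f(0.420000, -0.051596) = 0.081521
  k2 = f(0.630000, -0.034476) = 0.054473
  k3 = f(0.630000, -0.040157) = 0.063447
  k4 = f(0.840000, -0.024948) = 0.039418
  w ← -0.051596 + (0.42/6)·(k1 + 2k2 + 2k3 + k4) = -0.026621
w(0.84) ≈ -0.0266

-0.0266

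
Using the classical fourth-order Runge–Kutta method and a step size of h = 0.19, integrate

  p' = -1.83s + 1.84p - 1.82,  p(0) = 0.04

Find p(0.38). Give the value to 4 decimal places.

RK4: k1 = f(s_n, p_n); k2 = f(s_n + h/2, p_n + (h/2)·k1); k3 = f(s_n + h/2, p_n + (h/2)·k2); k4 = f(s_n + h, p_n + h·k3); p_{n+1} = p_n + (h/6)·(k1 + 2k2 + 2k3 + k4).
s=0.000000, p=0.040000:
  k1 = f(0.000000, 0.040000) = -1.746400
  k2 = f(0.095000, -0.125908) = -2.225521
  k3 = f(0.095000, -0.171424) = -2.309271
  k4 = f(0.190000, -0.398761) = -2.901421
  p ← 0.040000 + (0.19/6)·(k1 + 2k2 + 2k3 + k4) = -0.394384
s=0.190000, p=-0.394384:
  k1 = f(0.190000, -0.394384) = -2.893367
  k2 = f(0.285000, -0.669254) = -3.572978
  k3 = f(0.285000, -0.733817) = -3.691774
  k4 = f(0.380000, -1.095822) = -4.531712
  p ← -0.394384 + (0.19/6)·(k1 + 2k2 + 2k3 + k4) = -1.089613
p(0.38) ≈ -1.0896

-1.0896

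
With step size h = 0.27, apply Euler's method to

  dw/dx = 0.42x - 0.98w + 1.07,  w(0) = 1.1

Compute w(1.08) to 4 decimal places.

1.2477

Euler: w_{n+1} = w_n + h·f(x_n, w_n).
x=0.000000, w=1.100000: f=-0.008000 → w ← 1.100000 + 0.27·(-0.008000) = 1.097840
x=0.270000, w=1.097840: f=0.107517 → w ← 1.097840 + 0.27·0.107517 = 1.126870
x=0.540000, w=1.126870: f=0.192468 → w ← 1.126870 + 0.27·0.192468 = 1.178836
x=0.810000, w=1.178836: f=0.254941 → w ← 1.178836 + 0.27·0.254941 = 1.247670
w(1.08) ≈ 1.2477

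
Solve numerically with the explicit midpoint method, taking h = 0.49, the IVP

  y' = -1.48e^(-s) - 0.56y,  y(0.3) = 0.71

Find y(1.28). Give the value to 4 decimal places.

-0.0635

Midpoint: k1 = f(s_n, y_n); k2 = f(s_n + h/2, y_n + (h/2)·k1); y_{n+1} = y_n + h·k2.
s=0.300000, y=0.710000:
  k1 = f(0.300000, 0.710000) = -1.494011
  k2 = f(0.545000, 0.343967) = -1.050788
  y ← 0.710000 + 0.49·(-1.050788) = 0.195114
s=0.790000, y=0.195114:
  k1 = f(0.790000, 0.195114) = -0.780954
  k2 = f(1.035000, 0.003780) = -0.527852
  y ← 0.195114 + 0.49·(-0.527852) = -0.063533
y(1.28) ≈ -0.0635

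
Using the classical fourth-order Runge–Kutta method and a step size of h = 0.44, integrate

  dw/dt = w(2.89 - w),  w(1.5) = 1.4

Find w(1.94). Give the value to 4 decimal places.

RK4: k1 = f(t_n, w_n); k2 = f(t_n + h/2, w_n + (h/2)·k1); k3 = f(t_n + h/2, w_n + (h/2)·k2); k4 = f(t_n + h, w_n + h·k3); w_{n+1} = w_n + (h/6)·(k1 + 2k2 + 2k3 + k4).
t=1.500000, w=1.400000:
  k1 = f(1.500000, 1.400000) = 2.086000
  k2 = f(1.720000, 1.858920) = 1.916695
  k3 = f(1.720000, 1.821673) = 1.946142
  k4 = f(1.940000, 2.256303) = 1.429813
  w ← 1.400000 + (0.44/6)·(k1 + 2k2 + 2k3 + k4) = 2.224376
w(1.94) ≈ 2.2244

2.2244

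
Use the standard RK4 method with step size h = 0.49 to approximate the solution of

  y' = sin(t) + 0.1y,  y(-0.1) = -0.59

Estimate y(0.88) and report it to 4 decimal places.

RK4: k1 = f(t_n, y_n); k2 = f(t_n + h/2, y_n + (h/2)·k1); k3 = f(t_n + h/2, y_n + (h/2)·k2); k4 = f(t_n + h, y_n + h·k3); y_{n+1} = y_n + (h/6)·(k1 + 2k2 + 2k3 + k4).
t=-0.100000, y=-0.590000:
  k1 = f(-0.100000, -0.590000) = -0.158833
  k2 = f(0.145000, -0.628914) = 0.081601
  k3 = f(0.145000, -0.570008) = 0.087492
  k4 = f(0.390000, -0.547129) = 0.325476
  y ← -0.590000 + (0.49/6)·(k1 + 2k2 + 2k3 + k4) = -0.548772
t=0.390000, y=-0.548772:
  k1 = f(0.390000, -0.548772) = 0.325311
  k2 = f(0.635000, -0.469071) = 0.546270
  k3 = f(0.635000, -0.414936) = 0.551684
  k4 = f(0.880000, -0.278447) = 0.742894
  y ← -0.548772 + (0.49/6)·(k1 + 2k2 + 2k3 + k4) = -0.282203
y(0.88) ≈ -0.2822

-0.2822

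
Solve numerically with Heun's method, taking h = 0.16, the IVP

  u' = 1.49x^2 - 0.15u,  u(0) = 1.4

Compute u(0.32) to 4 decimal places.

1.3526

Heun: k1 = f(x_n, u_n); k2 = f(x_n + h, u_n + h·k1); u_{n+1} = u_n + (h/2)·(k1 + k2).
x=0.000000, u=1.400000:
  k1 = f(0.000000, 1.400000) = -0.210000
  k2 = f(0.160000, 1.366400) = -0.166816
  u ← 1.400000 + (0.16/2)·(-0.210000 + (-0.166816)) = 1.369855
x=0.160000, u=1.369855:
  k1 = f(0.160000, 1.369855) = -0.167334
  k2 = f(0.320000, 1.343081) = -0.048886
  u ← 1.369855 + (0.16/2)·(-0.167334 + (-0.048886)) = 1.352557
u(0.32) ≈ 1.3526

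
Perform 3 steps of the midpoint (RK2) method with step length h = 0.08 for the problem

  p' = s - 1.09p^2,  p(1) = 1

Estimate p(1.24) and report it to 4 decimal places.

1.0080

Midpoint: k1 = f(s_n, p_n); k2 = f(s_n + h/2, p_n + (h/2)·k1); p_{n+1} = p_n + h·k2.
s=1.000000, p=1.000000:
  k1 = f(1.000000, 1.000000) = -0.090000
  k2 = f(1.040000, 0.996400) = -0.042166
  p ← 1.000000 + 0.08·(-0.042166) = 0.996627
s=1.080000, p=0.996627:
  k1 = f(1.080000, 0.996627) = -0.002659
  k2 = f(1.120000, 0.996520) = 0.037572
  p ← 0.996627 + 0.08·0.037572 = 0.999633
s=1.160000, p=0.999633:
  k1 = f(1.160000, 0.999633) = 0.070801
  k2 = f(1.200000, 1.002465) = 0.104621
  p ← 0.999633 + 0.08·0.104621 = 1.008002
p(1.24) ≈ 1.0080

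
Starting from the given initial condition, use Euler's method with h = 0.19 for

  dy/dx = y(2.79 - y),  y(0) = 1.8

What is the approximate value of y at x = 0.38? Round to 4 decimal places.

2.4033

Euler: y_{n+1} = y_n + h·f(x_n, y_n).
x=0.000000, y=1.800000: f=1.782000 → y ← 1.800000 + 0.19·1.782000 = 2.138580
x=0.190000, y=2.138580: f=1.393114 → y ← 2.138580 + 0.19·1.393114 = 2.403272
y(0.38) ≈ 2.4033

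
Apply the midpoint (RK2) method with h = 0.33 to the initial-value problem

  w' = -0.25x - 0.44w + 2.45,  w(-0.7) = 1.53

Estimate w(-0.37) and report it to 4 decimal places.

Midpoint: k1 = f(x_n, w_n); k2 = f(x_n + h/2, w_n + (h/2)·k1); w_{n+1} = w_n + h·k2.
x=-0.700000, w=1.530000:
  k1 = f(-0.700000, 1.530000) = 1.951800
  k2 = f(-0.535000, 1.852047) = 1.768849
  w ← 1.530000 + 0.33·1.768849 = 2.113720
w(-0.37) ≈ 2.1137

2.1137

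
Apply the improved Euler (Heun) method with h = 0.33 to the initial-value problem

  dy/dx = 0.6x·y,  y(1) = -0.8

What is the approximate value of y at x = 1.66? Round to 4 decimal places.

Heun: k1 = f(x_n, y_n); k2 = f(x_n + h, y_n + h·k1); y_{n+1} = y_n + (h/2)·(k1 + k2).
x=1.000000, y=-0.800000:
  k1 = f(1.000000, -0.800000) = -0.480000
  k2 = f(1.330000, -0.958400) = -0.764803
  y ← -0.800000 + (0.33/2)·(-0.480000 + (-0.764803)) = -1.005393
x=1.330000, y=-1.005393:
  k1 = f(1.330000, -1.005393) = -0.802303
  k2 = f(1.660000, -1.270153) = -1.265072
  y ← -1.005393 + (0.33/2)·(-0.802303 + (-1.265072)) = -1.346509
y(1.66) ≈ -1.3465

-1.3465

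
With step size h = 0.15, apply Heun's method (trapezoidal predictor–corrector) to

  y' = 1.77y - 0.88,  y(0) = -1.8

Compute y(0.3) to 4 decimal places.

Heun: k1 = f(x_n, y_n); k2 = f(x_n + h, y_n + h·k1); y_{n+1} = y_n + (h/2)·(k1 + k2).
x=0.000000, y=-1.800000:
  k1 = f(0.000000, -1.800000) = -4.066000
  k2 = f(0.150000, -2.409900) = -5.145523
  y ← -1.800000 + (0.15/2)·(-4.066000 + (-5.145523)) = -2.490864
x=0.150000, y=-2.490864:
  k1 = f(0.150000, -2.490864) = -5.288830
  k2 = f(0.300000, -3.284189) = -6.693014
  y ← -2.490864 + (0.15/2)·(-5.288830 + (-6.693014)) = -3.389502
y(0.3) ≈ -3.3895

-3.3895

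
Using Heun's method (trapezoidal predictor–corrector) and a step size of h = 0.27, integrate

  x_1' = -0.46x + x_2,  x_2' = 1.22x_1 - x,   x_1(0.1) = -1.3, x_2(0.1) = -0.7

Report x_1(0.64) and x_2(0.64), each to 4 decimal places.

-2.0568, -1.9436

Heun on (x_1,x_2): k1 = f(x_n, state_n); k2 = f(x_n + h, state_n + h·k1); state_{n+1} = state_n + (h/2)·(k1 + k2).
0.100000: (-1.300000, -0.700000)
  k1 = (-0.746000, -1.686000)
  predictor → (-1.501420, -1.155220)
  k2 = (-1.325420, -2.201732)
  → (-1.579642, -1.224844)
0.370000: (-1.579642, -1.224844)
  k1 = (-1.395044, -2.297163)
  predictor → (-1.956304, -1.845078)
  k2 = (-2.139478, -3.026690)
  → (-2.056802, -1.943564)
(x_1(0.64), x_2(0.64)) ≈ (-2.0568, -1.9436)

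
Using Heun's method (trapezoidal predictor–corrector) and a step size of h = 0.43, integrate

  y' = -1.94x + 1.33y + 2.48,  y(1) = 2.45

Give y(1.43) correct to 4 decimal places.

4.3711

Heun: k1 = f(x_n, y_n); k2 = f(x_n + h, y_n + h·k1); y_{n+1} = y_n + (h/2)·(k1 + k2).
x=1.000000, y=2.450000:
  k1 = f(1.000000, 2.450000) = 3.798500
  k2 = f(1.430000, 4.083355) = 5.136662
  y ← 2.450000 + (0.43/2)·(3.798500 + 5.136662) = 4.371060
y(1.43) ≈ 4.3711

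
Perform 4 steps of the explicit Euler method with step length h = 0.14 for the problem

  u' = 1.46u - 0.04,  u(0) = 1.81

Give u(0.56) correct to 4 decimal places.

3.7783

Euler: u_{n+1} = u_n + h·f(x_n, u_n).
x=0.000000, u=1.810000: f=2.602600 → u ← 1.810000 + 0.14·2.602600 = 2.174364
x=0.140000, u=2.174364: f=3.134571 → u ← 2.174364 + 0.14·3.134571 = 2.613204
x=0.280000, u=2.613204: f=3.775278 → u ← 2.613204 + 0.14·3.775278 = 3.141743
x=0.420000, u=3.141743: f=4.546945 → u ← 3.141743 + 0.14·4.546945 = 3.778315
u(0.56) ≈ 3.7783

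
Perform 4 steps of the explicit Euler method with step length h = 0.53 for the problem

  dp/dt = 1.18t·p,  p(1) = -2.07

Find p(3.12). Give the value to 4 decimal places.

-39.4706

Euler: p_{n+1} = p_n + h·f(t_n, p_n).
t=1.000000, p=-2.070000: f=-2.442600 → p ← -2.070000 + 0.53·(-2.442600) = -3.364578
t=1.530000, p=-3.364578: f=-6.074409 → p ← -3.364578 + 0.53·(-6.074409) = -6.584015
t=2.060000, p=-6.584015: f=-16.004423 → p ← -6.584015 + 0.53·(-16.004423) = -15.066359
t=2.590000, p=-15.066359: f=-46.045807 → p ← -15.066359 + 0.53·(-46.045807) = -39.470637
p(3.12) ≈ -39.4706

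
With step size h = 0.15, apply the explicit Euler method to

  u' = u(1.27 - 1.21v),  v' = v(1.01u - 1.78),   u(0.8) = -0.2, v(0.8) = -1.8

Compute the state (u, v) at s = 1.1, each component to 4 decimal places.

-0.4309, -0.8690

Euler on (u,v): u_{n+1} = u_n + h·u', v_{n+1} = v_n + h·v'.
0.800000: (-0.200000, -1.800000); f=(-0.689600, 3.567600) → (-0.303440, -1.264860)
0.950000: (-0.303440, -1.264860); f=(-0.849778, 2.639098) → (-0.430907, -0.868995)
(u(1.1), v(1.1)) ≈ (-0.4309, -0.8690)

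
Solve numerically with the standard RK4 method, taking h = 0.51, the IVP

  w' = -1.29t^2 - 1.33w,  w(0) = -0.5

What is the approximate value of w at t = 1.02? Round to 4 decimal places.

RK4: k1 = f(t_n, w_n); k2 = f(t_n + h/2, w_n + (h/2)·k1); k3 = f(t_n + h/2, w_n + (h/2)·k2); k4 = f(t_n + h, w_n + h·k3); w_{n+1} = w_n + (h/6)·(k1 + 2k2 + 2k3 + k4).
t=0.000000, w=-0.500000:
  k1 = f(0.000000, -0.500000) = 0.665000
  k2 = f(0.255000, -0.330425) = 0.355583
  k3 = f(0.255000, -0.409326) = 0.460522
  k4 = f(0.510000, -0.265134) = 0.017099
  w ← -0.500000 + (0.51/6)·(k1 + 2k2 + 2k3 + k4) = -0.303284
t=0.510000, w=-0.303284:
  k1 = f(0.510000, -0.303284) = 0.067838
  k2 = f(0.765000, -0.285985) = -0.374580
  k3 = f(0.765000, -0.398802) = -0.224534
  k4 = f(1.020000, -0.417796) = -0.786447
  w ← -0.303284 + (0.51/6)·(k1 + 2k2 + 2k3 + k4) = -0.466215
w(1.02) ≈ -0.4662

-0.4662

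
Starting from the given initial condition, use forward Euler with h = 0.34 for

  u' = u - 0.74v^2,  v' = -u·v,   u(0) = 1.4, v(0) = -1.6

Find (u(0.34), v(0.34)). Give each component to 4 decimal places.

Euler on (u,v): u_{n+1} = u_n + h·u', v_{n+1} = v_n + h·v'.
0.000000: (1.400000, -1.600000); f=(-0.494400, 2.240000) → (1.231904, -0.838400)
(u(0.34), v(0.34)) ≈ (1.2319, -0.8384)

1.2319, -0.8384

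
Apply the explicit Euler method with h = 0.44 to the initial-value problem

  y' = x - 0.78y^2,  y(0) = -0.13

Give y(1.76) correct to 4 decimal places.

Euler: y_{n+1} = y_n + h·f(x_n, y_n).
x=0.000000, y=-0.130000: f=-0.013182 → y ← -0.130000 + 0.44·(-0.013182) = -0.135800
x=0.440000, y=-0.135800: f=0.425616 → y ← -0.135800 + 0.44·0.425616 = 0.051471
x=0.880000, y=0.051471: f=0.877934 → y ← 0.051471 + 0.44·0.877934 = 0.437762
x=1.320000, y=0.437762: f=1.170525 → y ← 0.437762 + 0.44·1.170525 = 0.952792
y(1.76) ≈ 0.9528

0.9528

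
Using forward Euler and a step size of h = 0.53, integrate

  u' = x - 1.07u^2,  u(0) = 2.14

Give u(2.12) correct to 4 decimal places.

1.0337

Euler: u_{n+1} = u_n + h·f(x_n, u_n).
x=0.000000, u=2.140000: f=-4.900172 → u ← 2.140000 + 0.53·(-4.900172) = -0.457091
x=0.530000, u=-0.457091: f=0.306442 → u ← -0.457091 + 0.53·0.306442 = -0.294677
x=1.060000, u=-0.294677: f=0.967087 → u ← -0.294677 + 0.53·0.967087 = 0.217880
x=1.590000, u=0.217880: f=1.539205 → u ← 0.217880 + 0.53·1.539205 = 1.033658
u(2.12) ≈ 1.0337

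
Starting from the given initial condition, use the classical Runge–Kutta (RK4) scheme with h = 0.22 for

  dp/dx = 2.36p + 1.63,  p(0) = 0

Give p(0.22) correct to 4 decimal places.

RK4: k1 = f(x_n, p_n); k2 = f(x_n + h/2, p_n + (h/2)·k1); k3 = f(x_n + h/2, p_n + (h/2)·k2); k4 = f(x_n + h, p_n + h·k3); p_{n+1} = p_n + (h/6)·(k1 + 2k2 + 2k3 + k4).
x=0.000000, p=0.000000:
  k1 = f(0.000000, 0.000000) = 1.630000
  k2 = f(0.110000, 0.179300) = 2.053148
  k3 = f(0.110000, 0.225846) = 2.162997
  k4 = f(0.220000, 0.475859) = 2.753028
  p ← 0.000000 + (0.22/6)·(k1 + 2k2 + 2k3 + k4) = 0.469895
p(0.22) ≈ 0.4699

0.4699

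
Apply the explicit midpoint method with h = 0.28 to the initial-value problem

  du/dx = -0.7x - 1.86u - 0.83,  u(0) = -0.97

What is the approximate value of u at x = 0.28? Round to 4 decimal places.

-0.7957

Midpoint: k1 = f(x_n, u_n); k2 = f(x_n + h/2, u_n + (h/2)·k1); u_{n+1} = u_n + h·k2.
x=0.000000, u=-0.970000:
  k1 = f(0.000000, -0.970000) = 0.974200
  k2 = f(0.140000, -0.833612) = 0.622518
  u ← -0.970000 + 0.28·0.622518 = -0.795695
u(0.28) ≈ -0.7957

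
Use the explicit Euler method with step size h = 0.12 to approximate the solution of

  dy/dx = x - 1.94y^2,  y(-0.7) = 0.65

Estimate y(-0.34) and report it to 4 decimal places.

0.2639

Euler: y_{n+1} = y_n + h·f(x_n, y_n).
x=-0.700000, y=0.650000: f=-1.519650 → y ← 0.650000 + 0.12·(-1.519650) = 0.467642
x=-0.580000, y=0.467642: f=-1.004257 → y ← 0.467642 + 0.12·(-1.004257) = 0.347131
x=-0.460000, y=0.347131: f=-0.693770 → y ← 0.347131 + 0.12·(-0.693770) = 0.263879
y(-0.34) ≈ 0.2639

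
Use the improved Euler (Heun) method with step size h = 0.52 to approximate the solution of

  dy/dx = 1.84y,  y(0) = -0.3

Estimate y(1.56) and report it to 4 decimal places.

Heun: k1 = f(x_n, y_n); k2 = f(x_n + h, y_n + h·k1); y_{n+1} = y_n + (h/2)·(k1 + k2).
x=0.000000, y=-0.300000:
  k1 = f(0.000000, -0.300000) = -0.552000
  k2 = f(0.520000, -0.587040) = -1.080154
  y ← -0.300000 + (0.52/2)·(-0.552000 + (-1.080154)) = -0.724360
x=0.520000, y=-0.724360:
  k1 = f(0.520000, -0.724360) = -1.332822
  k2 = f(1.040000, -1.417428) = -2.608067
  y ← -0.724360 + (0.52/2)·(-1.332822 + (-2.608067)) = -1.748991
x=1.040000, y=-1.748991:
  k1 = f(1.040000, -1.748991) = -3.218144
  k2 = f(1.560000, -3.422426) = -6.297263
  y ← -1.748991 + (0.52/2)·(-3.218144 + (-6.297263)) = -4.222997
y(1.56) ≈ -4.2230

-4.2230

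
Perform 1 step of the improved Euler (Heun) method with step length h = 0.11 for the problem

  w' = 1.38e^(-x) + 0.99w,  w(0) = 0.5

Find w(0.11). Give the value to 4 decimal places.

Heun: k1 = f(x_n, w_n); k2 = f(x_n + h, w_n + h·k1); w_{n+1} = w_n + (h/2)·(k1 + k2).
x=0.000000, w=0.500000:
  k1 = f(0.000000, 0.500000) = 1.875000
  k2 = f(0.110000, 0.706250) = 1.935439
  w ← 0.500000 + (0.11/2)·(1.875000 + 1.935439) = 0.709574
w(0.11) ≈ 0.7096

0.7096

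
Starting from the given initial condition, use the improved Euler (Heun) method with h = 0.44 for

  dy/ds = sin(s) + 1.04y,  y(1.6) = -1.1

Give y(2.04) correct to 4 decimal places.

Heun: k1 = f(s_n, y_n); k2 = f(s_n + h, y_n + h·k1); y_{n+1} = y_n + (h/2)·(k1 + k2).
s=1.600000, y=-1.100000:
  k1 = f(1.600000, -1.100000) = -0.144426
  k2 = f(2.040000, -1.163548) = -0.318161
  y ← -1.100000 + (0.44/2)·(-0.144426 + (-0.318161)) = -1.201769
y(2.04) ≈ -1.2018

-1.2018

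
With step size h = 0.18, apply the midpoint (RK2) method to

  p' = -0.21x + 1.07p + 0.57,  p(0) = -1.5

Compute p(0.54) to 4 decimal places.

Midpoint: k1 = f(x_n, p_n); k2 = f(x_n + h/2, p_n + (h/2)·k1); p_{n+1} = p_n + h·k2.
x=0.000000, p=-1.500000:
  k1 = f(0.000000, -1.500000) = -1.035000
  k2 = f(0.090000, -1.593150) = -1.153571
  p ← -1.500000 + 0.18·(-1.153571) = -1.707643
x=0.180000, p=-1.707643:
  k1 = f(0.180000, -1.707643) = -1.294978
  k2 = f(0.270000, -1.824191) = -1.438584
  p ← -1.707643 + 0.18·(-1.438584) = -1.966588
x=0.360000, p=-1.966588:
  k1 = f(0.360000, -1.966588) = -1.609849
  k2 = f(0.450000, -2.111474) = -1.783777
  p ← -1.966588 + 0.18·(-1.783777) = -2.287668
p(0.54) ≈ -2.2877

-2.2877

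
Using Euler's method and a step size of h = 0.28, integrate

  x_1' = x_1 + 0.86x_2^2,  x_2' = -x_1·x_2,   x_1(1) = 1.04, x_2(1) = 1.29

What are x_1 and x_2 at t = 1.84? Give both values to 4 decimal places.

Euler on (x_1,x_2): x_1_{n+1} = x_1_n + h·x_1', x_2_{n+1} = x_2_n + h·x_2'.
1.000000: (1.040000, 1.290000); f=(2.471126, -1.341600) → (1.731915, 0.914352)
1.280000: (1.731915, 0.914352); f=(2.450909, -1.583580) → (2.418170, 0.470950)
1.560000: (2.418170, 0.470950); f=(2.608912, -1.138836) → (3.148665, 0.152075)
(x_1(1.84), x_2(1.84)) ≈ (3.1487, 0.1521)

3.1487, 0.1521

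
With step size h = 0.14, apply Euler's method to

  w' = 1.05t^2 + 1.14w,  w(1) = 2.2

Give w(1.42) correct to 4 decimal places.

Euler: w_{n+1} = w_n + h·f(t_n, w_n).
t=1.000000, w=2.200000: f=3.558000 → w ← 2.200000 + 0.14·3.558000 = 2.698120
t=1.140000, w=2.698120: f=4.440437 → w ← 2.698120 + 0.14·4.440437 = 3.319781
t=1.280000, w=3.319781: f=5.504871 → w ← 3.319781 + 0.14·5.504871 = 4.090463
w(1.42) ≈ 4.0905

4.0905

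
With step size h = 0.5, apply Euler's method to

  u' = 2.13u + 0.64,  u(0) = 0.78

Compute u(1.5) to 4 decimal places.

9.2137

Euler: u_{n+1} = u_n + h·f(t_n, u_n).
t=0.000000, u=0.780000: f=2.301400 → u ← 0.780000 + 0.5·2.301400 = 1.930700
t=0.500000, u=1.930700: f=4.752391 → u ← 1.930700 + 0.5·4.752391 = 4.306895
t=1.000000, u=4.306895: f=9.813687 → u ← 4.306895 + 0.5·9.813687 = 9.213739
u(1.5) ≈ 9.2137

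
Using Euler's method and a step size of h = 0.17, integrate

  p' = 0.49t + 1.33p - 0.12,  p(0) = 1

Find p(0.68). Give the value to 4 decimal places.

Euler: p_{n+1} = p_n + h·f(t_n, p_n).
t=0.000000, p=1.000000: f=1.210000 → p ← 1.000000 + 0.17·1.210000 = 1.205700
t=0.170000, p=1.205700: f=1.566881 → p ← 1.205700 + 0.17·1.566881 = 1.472070
t=0.340000, p=1.472070: f=2.004453 → p ← 1.472070 + 0.17·2.004453 = 1.812827
t=0.510000, p=1.812827: f=2.540960 → p ← 1.812827 + 0.17·2.540960 = 2.244790
p(0.68) ≈ 2.2448

2.2448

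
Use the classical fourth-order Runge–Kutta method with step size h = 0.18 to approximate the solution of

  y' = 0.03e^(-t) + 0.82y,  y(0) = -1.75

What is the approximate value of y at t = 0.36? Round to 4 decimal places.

-2.3403

RK4: k1 = f(t_n, y_n); k2 = f(t_n + h/2, y_n + (h/2)·k1); k3 = f(t_n + h/2, y_n + (h/2)·k2); k4 = f(t_n + h, y_n + h·k3); y_{n+1} = y_n + (h/6)·(k1 + 2k2 + 2k3 + k4).
t=0.000000, y=-1.750000:
  k1 = f(0.000000, -1.750000) = -1.405000
  k2 = f(0.090000, -1.876450) = -1.511271
  k3 = f(0.090000, -1.886014) = -1.519114
  k4 = f(0.180000, -2.023440) = -1.634163
  y ← -1.750000 + (0.18/6)·(k1 + 2k2 + 2k3 + k4) = -2.022998
t=0.180000, y=-2.022998:
  k1 = f(0.180000, -2.022998) = -1.633800
  k2 = f(0.270000, -2.170040) = -1.756531
  k3 = f(0.270000, -2.181086) = -1.765589
  k4 = f(0.360000, -2.340804) = -1.898529
  y ← -2.022998 + (0.18/6)·(k1 + 2k2 + 2k3 + k4) = -2.340295
y(0.36) ≈ -2.3403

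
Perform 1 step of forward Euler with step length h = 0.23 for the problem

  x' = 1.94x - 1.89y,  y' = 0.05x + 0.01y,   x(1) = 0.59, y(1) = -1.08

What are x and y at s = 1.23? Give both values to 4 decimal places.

1.3227, -1.0757

Euler on (x,y): x_{n+1} = x_n + h·x', y_{n+1} = y_n + h·y'.
1.000000: (0.590000, -1.080000); f=(3.185800, 0.018700) → (1.322734, -1.075699)
(x(1.23), y(1.23)) ≈ (1.3227, -1.0757)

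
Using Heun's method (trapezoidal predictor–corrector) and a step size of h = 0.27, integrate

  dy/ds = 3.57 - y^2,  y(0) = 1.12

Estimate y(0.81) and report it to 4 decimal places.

1.7931

Heun: k1 = f(s_n, y_n); k2 = f(s_n + h, y_n + h·k1); y_{n+1} = y_n + (h/2)·(k1 + k2).
s=0.000000, y=1.120000:
  k1 = f(0.000000, 1.120000) = 2.315600
  k2 = f(0.270000, 1.745212) = 0.524235
  y ← 1.120000 + (0.27/2)·(2.315600 + 0.524235) = 1.503378
s=0.270000, y=1.503378:
  k1 = f(0.270000, 1.503378) = 1.309855
  k2 = f(0.540000, 1.857039) = 0.121407
  y ← 1.503378 + (0.27/2)·(1.309855 + 0.121407) = 1.696598
s=0.540000, y=1.696598:
  k1 = f(0.540000, 1.696598) = 0.691555
  k2 = f(0.810000, 1.883318) = 0.023114
  y ← 1.696598 + (0.27/2)·(0.691555 + 0.023114) = 1.793078
y(0.81) ≈ 1.7931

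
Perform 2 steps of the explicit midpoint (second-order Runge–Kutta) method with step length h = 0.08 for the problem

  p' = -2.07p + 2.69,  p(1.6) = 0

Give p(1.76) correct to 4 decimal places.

Midpoint: k1 = f(x_n, p_n); k2 = f(x_n + h/2, p_n + (h/2)·k1); p_{n+1} = p_n + h·k2.
x=1.600000, p=0.000000:
  k1 = f(1.600000, 0.000000) = 2.690000
  k2 = f(1.640000, 0.107600) = 2.467268
  p ← 0.000000 + 0.08·2.467268 = 0.197381
x=1.680000, p=0.197381:
  k1 = f(1.680000, 0.197381) = 2.281420
  k2 = f(1.720000, 0.288638) = 2.092519
  p ← 0.197381 + 0.08·2.092519 = 0.364783
p(1.76) ≈ 0.3648

0.3648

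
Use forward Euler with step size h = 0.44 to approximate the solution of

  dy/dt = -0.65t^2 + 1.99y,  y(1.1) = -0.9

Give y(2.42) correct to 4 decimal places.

Euler: y_{n+1} = y_n + h·f(t_n, y_n).
t=1.100000, y=-0.900000: f=-2.577500 → y ← -0.900000 + 0.44·(-2.577500) = -2.034100
t=1.540000, y=-2.034100: f=-5.589399 → y ← -2.034100 + 0.44·(-5.589399) = -4.493436
t=1.980000, y=-4.493436: f=-11.490197 → y ← -4.493436 + 0.44·(-11.490197) = -9.549122
y(2.42) ≈ -9.5491

-9.5491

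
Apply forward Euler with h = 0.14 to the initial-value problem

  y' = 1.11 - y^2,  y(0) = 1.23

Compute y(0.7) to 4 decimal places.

Euler: y_{n+1} = y_n + h·f(x_n, y_n).
x=0.000000, y=1.230000: f=-0.402900 → y ← 1.230000 + 0.14·(-0.402900) = 1.173594
x=0.140000, y=1.173594: f=-0.267323 → y ← 1.173594 + 0.14·(-0.267323) = 1.136169
x=0.280000, y=1.136169: f=-0.180880 → y ← 1.136169 + 0.14·(-0.180880) = 1.110846
x=0.420000, y=1.110846: f=-0.123978 → y ← 1.110846 + 0.14·(-0.123978) = 1.093489
x=0.560000, y=1.093489: f=-0.085718 → y ← 1.093489 + 0.14·(-0.085718) = 1.081488
y(0.7) ≈ 1.0815

1.0815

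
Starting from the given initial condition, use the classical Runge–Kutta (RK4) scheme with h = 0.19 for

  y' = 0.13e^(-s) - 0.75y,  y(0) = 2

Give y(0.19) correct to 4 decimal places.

1.7553

RK4: k1 = f(s_n, y_n); k2 = f(s_n + h/2, y_n + (h/2)·k1); k3 = f(s_n + h/2, y_n + (h/2)·k2); k4 = f(s_n + h, y_n + h·k3); y_{n+1} = y_n + (h/6)·(k1 + 2k2 + 2k3 + k4).
s=0.000000, y=2.000000:
  k1 = f(0.000000, 2.000000) = -1.370000
  k2 = f(0.095000, 1.869850) = -1.284169
  k3 = f(0.095000, 1.878004) = -1.290284
  k4 = f(0.190000, 1.754846) = -1.208630
  y ← 2.000000 + (0.19/6)·(k1 + 2k2 + 2k3 + k4) = 1.755295
y(0.19) ≈ 1.7553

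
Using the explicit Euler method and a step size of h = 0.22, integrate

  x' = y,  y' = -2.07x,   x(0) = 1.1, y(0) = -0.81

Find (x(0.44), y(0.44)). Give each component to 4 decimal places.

Euler on (x,y): x_{n+1} = x_n + h·x', y_{n+1} = y_n + h·y'.
0.000000: (1.100000, -0.810000); f=(-0.810000, -2.277000) → (0.921800, -1.310940)
0.220000: (0.921800, -1.310940); f=(-1.310940, -1.908126) → (0.633393, -1.730728)
(x(0.44), y(0.44)) ≈ (0.6334, -1.7307)

0.6334, -1.7307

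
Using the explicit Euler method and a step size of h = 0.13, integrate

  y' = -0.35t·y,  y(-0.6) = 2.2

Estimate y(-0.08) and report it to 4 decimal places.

Euler: y_{n+1} = y_n + h·f(t_n, y_n).
t=-0.600000, y=2.200000: f=0.462000 → y ← 2.200000 + 0.13·0.462000 = 2.260060
t=-0.470000, y=2.260060: f=0.371780 → y ← 2.260060 + 0.13·0.371780 = 2.308391
t=-0.340000, y=2.308391: f=0.274699 → y ← 2.308391 + 0.13·0.274699 = 2.344102
t=-0.210000, y=2.344102: f=0.172292 → y ← 2.344102 + 0.13·0.172292 = 2.366500
y(-0.08) ≈ 2.3665

2.3665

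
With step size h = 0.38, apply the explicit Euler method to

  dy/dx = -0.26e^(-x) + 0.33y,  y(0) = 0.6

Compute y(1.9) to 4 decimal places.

Euler: y_{n+1} = y_n + h·f(x_n, y_n).
x=0.000000, y=0.600000: f=-0.062000 → y ← 0.600000 + 0.38·(-0.062000) = 0.576440
x=0.380000, y=0.576440: f=0.012421 → y ← 0.576440 + 0.38·0.012421 = 0.581160
x=0.760000, y=0.581160: f=0.070190 → y ← 0.581160 + 0.38·0.070190 = 0.607832
x=1.140000, y=0.607832: f=0.117432 → y ← 0.607832 + 0.38·0.117432 = 0.652456
x=1.520000, y=0.652456: f=0.158445 → y ← 0.652456 + 0.38·0.158445 = 0.712665
y(1.9) ≈ 0.7127

0.7127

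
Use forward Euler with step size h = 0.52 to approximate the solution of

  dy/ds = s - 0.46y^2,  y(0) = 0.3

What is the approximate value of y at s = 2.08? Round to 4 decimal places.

1.5740

Euler: y_{n+1} = y_n + h·f(s_n, y_n).
s=0.000000, y=0.300000: f=-0.041400 → y ← 0.300000 + 0.52·(-0.041400) = 0.278472
s=0.520000, y=0.278472: f=0.484329 → y ← 0.278472 + 0.52·0.484329 = 0.530323
s=1.040000, y=0.530323: f=0.910629 → y ← 0.530323 + 0.52·0.910629 = 1.003850
s=1.560000, y=1.003850: f=1.096451 → y ← 1.003850 + 0.52·1.096451 = 1.574004
y(2.08) ≈ 1.5740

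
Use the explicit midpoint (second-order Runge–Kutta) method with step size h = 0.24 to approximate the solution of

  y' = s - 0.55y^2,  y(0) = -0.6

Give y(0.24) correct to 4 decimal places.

-0.6226

Midpoint: k1 = f(s_n, y_n); k2 = f(s_n + h/2, y_n + (h/2)·k1); y_{n+1} = y_n + h·k2.
s=0.000000, y=-0.600000:
  k1 = f(0.000000, -0.600000) = -0.198000
  k2 = f(0.120000, -0.623760) = -0.093992
  y ← -0.600000 + 0.24·(-0.093992) = -0.622558
y(0.24) ≈ -0.6226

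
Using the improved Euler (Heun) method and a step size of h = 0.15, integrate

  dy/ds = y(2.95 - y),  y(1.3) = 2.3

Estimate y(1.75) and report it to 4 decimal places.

2.7370

Heun: k1 = f(s_n, y_n); k2 = f(s_n + h, y_n + h·k1); y_{n+1} = y_n + (h/2)·(k1 + k2).
s=1.300000, y=2.300000:
  k1 = f(1.300000, 2.300000) = 1.495000
  k2 = f(1.450000, 2.524250) = 1.074699
  y ← 2.300000 + (0.15/2)·(1.495000 + 1.074699) = 2.492727
s=1.450000, y=2.492727:
  k1 = f(1.450000, 2.492727) = 1.139856
  k2 = f(1.600000, 2.663706) = 0.762603
  y ← 2.492727 + (0.15/2)·(1.139856 + 0.762603) = 2.635412
s=1.600000, y=2.635412:
  k1 = f(1.600000, 2.635412) = 0.829069
  k2 = f(1.750000, 2.759772) = 0.524985
  y ← 2.635412 + (0.15/2)·(0.829069 + 0.524985) = 2.736966
y(1.75) ≈ 2.7370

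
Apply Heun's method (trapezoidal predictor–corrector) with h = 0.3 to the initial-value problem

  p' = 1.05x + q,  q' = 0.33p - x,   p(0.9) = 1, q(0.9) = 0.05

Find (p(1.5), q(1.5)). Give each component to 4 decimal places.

Heun on (p,q): k1 = f(x_n, state_n); k2 = f(x_n + h, state_n + h·k1); state_{n+1} = state_n + (h/2)·(k1 + k2).
0.900000: (1.000000, 0.050000)
  k1 = (0.995000, -0.570000)
  predictor → (1.298500, -0.121000)
  k2 = (1.139000, -0.771495)
  → (1.320100, -0.151224)
1.200000: (1.320100, -0.151224)
  k1 = (1.108776, -0.764367)
  predictor → (1.652733, -0.380534)
  k2 = (1.194466, -0.954598)
  → (1.665586, -0.409069)
(p(1.5), q(1.5)) ≈ (1.6656, -0.4091)

1.6656, -0.4091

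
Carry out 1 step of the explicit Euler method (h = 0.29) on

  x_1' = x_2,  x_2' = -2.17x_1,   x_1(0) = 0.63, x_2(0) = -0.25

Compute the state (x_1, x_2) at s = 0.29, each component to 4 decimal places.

0.5575, -0.6465

Euler on (x_1,x_2): x_1_{n+1} = x_1_n + h·x_1', x_2_{n+1} = x_2_n + h·x_2'.
0.000000: (0.630000, -0.250000); f=(-0.250000, -1.367100) → (0.557500, -0.646459)
(x_1(0.29), x_2(0.29)) ≈ (0.5575, -0.6465)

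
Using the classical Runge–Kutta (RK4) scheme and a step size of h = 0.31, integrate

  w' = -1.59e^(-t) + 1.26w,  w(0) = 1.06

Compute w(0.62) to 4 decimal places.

RK4: k1 = f(t_n, w_n); k2 = f(t_n + h/2, w_n + (h/2)·k1); k3 = f(t_n + h/2, w_n + (h/2)·k2); k4 = f(t_n + h, w_n + h·k3); w_{n+1} = w_n + (h/6)·(k1 + 2k2 + 2k3 + k4).
t=0.000000, w=1.060000:
  k1 = f(0.000000, 1.060000) = -0.254400
  k2 = f(0.155000, 1.020568) = -0.075784
  k3 = f(0.155000, 1.048253) = -0.040901
  k4 = f(0.310000, 1.047321) = 0.153443
  w ← 1.060000 + (0.31/6)·(k1 + 2k2 + 2k3 + k4) = 1.042726
t=0.310000, w=1.042726:
  k1 = f(0.310000, 1.042726) = 0.147655
  k2 = f(0.465000, 1.065613) = 0.343937
  k3 = f(0.465000, 1.096037) = 0.382271
  k4 = f(0.620000, 1.161231) = 0.607819
  w ← 1.042726 + (0.31/6)·(k1 + 2k2 + 2k3 + k4) = 1.156801
w(0.62) ≈ 1.1568

1.1568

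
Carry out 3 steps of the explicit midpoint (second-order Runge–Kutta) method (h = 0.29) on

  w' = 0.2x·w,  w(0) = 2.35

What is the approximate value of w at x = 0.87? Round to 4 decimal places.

2.5340

Midpoint: k1 = f(x_n, w_n); k2 = f(x_n + h/2, w_n + (h/2)·k1); w_{n+1} = w_n + h·k2.
x=0.000000, w=2.350000:
  k1 = f(0.000000, 2.350000) = 0.000000
  k2 = f(0.145000, 2.350000) = 0.068150
  w ← 2.350000 + 0.29·0.068150 = 2.369763
x=0.290000, w=2.369763:
  k1 = f(0.290000, 2.369763) = 0.137446
  k2 = f(0.435000, 2.389693) = 0.207903
  w ← 2.369763 + 0.29·0.207903 = 2.430055
x=0.580000, w=2.430055:
  k1 = f(0.580000, 2.430055) = 0.281886
  k2 = f(0.725000, 2.470929) = 0.358285
  w ← 2.430055 + 0.29·0.358285 = 2.533958
w(0.87) ≈ 2.5340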